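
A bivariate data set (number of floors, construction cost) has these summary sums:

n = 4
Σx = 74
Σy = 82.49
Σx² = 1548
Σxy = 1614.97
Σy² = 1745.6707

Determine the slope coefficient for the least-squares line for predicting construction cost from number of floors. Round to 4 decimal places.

Sxx = Σx² − (Σx)²/n = 1548 − 1369 = 179
Sxy = Σxy − (Σx)(Σy)/n = 1614.97 − 1526.065 = 88.905
b = Sxy/Sxx = 88.905/179 = 0.496676

0.4967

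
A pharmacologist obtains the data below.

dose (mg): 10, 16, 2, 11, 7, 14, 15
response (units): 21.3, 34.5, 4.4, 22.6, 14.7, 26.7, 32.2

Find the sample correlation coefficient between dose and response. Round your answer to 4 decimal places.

0.9932

n = 7, Σx = 75, Σy = 156.4, Σxy = 1982.1, Σx² = 951, Σy² = 4139.88
Sxx = Σx² − (Σx)²/n = 951 − 803.571429 = 147.428571
Sxy = Σxy − (Σx)(Σy)/n = 1982.1 − 1675.714286 = 306.385714
Syy = Σy² − (Σy)²/n = 4139.88 − 3494.422857 = 645.457143
r = Sxy/√(Sxx·Syy) = 306.385714/√(95158.824490) = 306.385714/308.478240 = 0.993217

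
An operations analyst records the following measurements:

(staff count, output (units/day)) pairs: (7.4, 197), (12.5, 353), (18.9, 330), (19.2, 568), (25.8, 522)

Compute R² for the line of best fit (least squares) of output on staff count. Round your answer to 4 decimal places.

n = 5, Σx = 83.8, Σy = 1970, Σxy = 36480.5, Σx² = 1602.5, Σy² = 867426
Sxx = Σx² − (Σx)²/n = 1602.5 − 1404.488 = 198.012
Sxy = Σxy − (Σx)(Σy)/n = 36480.5 − 33017.2 = 3463.3
Syy = Σy² − (Σy)²/n = 867426 − 776180 = 91246
R² = Sxy²/(Sxx·Syy) = (3463.3)²/(198.012·91246) = 0.663858

0.6639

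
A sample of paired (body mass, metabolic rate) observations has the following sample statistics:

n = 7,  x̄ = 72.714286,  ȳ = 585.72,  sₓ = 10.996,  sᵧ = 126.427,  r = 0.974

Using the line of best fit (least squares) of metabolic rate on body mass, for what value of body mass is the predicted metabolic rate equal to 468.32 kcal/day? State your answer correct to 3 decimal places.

b = r · sᵧ/sₓ = 0.974 · 126.427/10.996 = 11.198608
a = ȳ − b·x̄ = 585.72 − 11.198608·72.714286 = -228.578814
Set a + b·x = 468.32: x = (468.32 − (-228.578814)) / 11.198608 = 62.230841

62.231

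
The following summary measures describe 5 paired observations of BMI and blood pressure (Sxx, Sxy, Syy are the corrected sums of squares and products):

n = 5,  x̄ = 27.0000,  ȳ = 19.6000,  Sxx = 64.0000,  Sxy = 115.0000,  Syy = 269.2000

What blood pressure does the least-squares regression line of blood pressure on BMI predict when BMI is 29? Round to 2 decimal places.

b = Sxy/Sxx = 115/64 = 1.796875
a = ȳ − b·x̄ = 19.6 − 1.796875·27 = -28.915625
ŷ(29) = a + b·29 = -28.915625 + 1.796875·29 = 23.19375

23.19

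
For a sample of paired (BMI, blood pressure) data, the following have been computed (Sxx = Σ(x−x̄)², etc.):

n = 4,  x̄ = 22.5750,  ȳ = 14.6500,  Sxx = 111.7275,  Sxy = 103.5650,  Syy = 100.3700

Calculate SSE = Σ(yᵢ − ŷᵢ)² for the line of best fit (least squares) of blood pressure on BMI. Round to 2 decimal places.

b = Sxy/Sxx = 103.565/111.7275 = 0.926943
SSE = Syy − b·Sxy = 100.37 − 0.926943·103.565 = 4.371170

4.37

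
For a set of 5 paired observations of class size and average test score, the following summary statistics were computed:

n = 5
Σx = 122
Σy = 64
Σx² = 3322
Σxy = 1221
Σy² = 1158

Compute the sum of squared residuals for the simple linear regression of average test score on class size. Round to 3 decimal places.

Sxx = Σx² − (Σx)²/n = 3322 − 2976.8 = 345.2
Sxy = Σxy − (Σx)(Σy)/n = 1221 − 1561.6 = -340.6
Syy = Σy² − (Σy)²/n = 1158 − 819.2 = 338.8
b = Sxy/Sxx = -340.6/345.2 = -0.986674
SSE = Syy − b·Sxy = 338.8 − (-0.986674)·(-340.6) = 2.738702

2.739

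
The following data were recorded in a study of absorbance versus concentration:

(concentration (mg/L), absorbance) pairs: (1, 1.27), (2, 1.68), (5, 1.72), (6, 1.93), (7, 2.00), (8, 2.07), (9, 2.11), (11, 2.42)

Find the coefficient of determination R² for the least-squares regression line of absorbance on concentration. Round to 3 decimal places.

0.923

n = 8, Σx = 49, Σy = 15.2, Σxy = 100.98, Σx² = 381, Σy² = 29.712
Sxx = Σx² − (Σx)²/n = 381 − 300.125 = 80.875
Sxy = Σxy − (Σx)(Σy)/n = 100.98 − 93.1 = 7.88
Syy = Σy² − (Σy)²/n = 29.712 − 28.88 = 0.832
R² = Sxy²/(Sxx·Syy) = (7.88)²/(80.875·0.832) = 0.922815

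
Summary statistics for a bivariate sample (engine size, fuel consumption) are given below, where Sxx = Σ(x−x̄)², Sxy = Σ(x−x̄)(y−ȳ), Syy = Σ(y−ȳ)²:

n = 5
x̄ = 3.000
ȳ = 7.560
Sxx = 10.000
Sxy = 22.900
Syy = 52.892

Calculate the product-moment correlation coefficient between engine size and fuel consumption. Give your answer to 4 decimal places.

0.9957

r = Sxy/√(Sxx·Syy) = 22.9/√(528.92) = 22.9/22.998261 = 0.995727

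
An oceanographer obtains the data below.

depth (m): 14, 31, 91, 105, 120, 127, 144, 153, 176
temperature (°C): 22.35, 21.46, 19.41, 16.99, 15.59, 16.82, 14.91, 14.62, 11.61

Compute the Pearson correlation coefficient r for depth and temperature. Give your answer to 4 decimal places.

-0.9723

n = 9, Σx = 961, Σy = 153.76, Σxy = 14962.62, Σx² = 126113, Σy² = 2722.2674
Sxx = Σx² − (Σx)²/n = 126113 − 102613.444444 = 23499.555556
Sxy = Σxy − (Σx)(Σy)/n = 14962.62 − 16418.151111 = -1455.531111
Syy = Σy² − (Σy)²/n = 2722.2674 − 2626.904178 = 95.363222
r = Sxy/√(Sxx·Syy) = -1455.531111/√(2240993.338568) = -1455.531111/1496.994769 = -0.972302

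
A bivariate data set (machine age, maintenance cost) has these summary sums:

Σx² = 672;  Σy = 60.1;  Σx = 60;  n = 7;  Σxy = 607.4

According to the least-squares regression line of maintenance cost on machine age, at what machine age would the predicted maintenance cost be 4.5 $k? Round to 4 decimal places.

1.5869

Sxx = Σx² − (Σx)²/n = 672 − 514.285714 = 157.714286
Sxy = Σxy − (Σx)(Σy)/n = 607.4 − 515.142857 = 92.257143
b = Sxy/Sxx = 92.257143/157.714286 = 0.584964
a = ȳ − b·x̄ = 8.585714 − 0.584964·8.571429 = 3.571739
Set a + b·x = 4.5: x = (4.5 − 3.571739) / 0.584964 = 1.586869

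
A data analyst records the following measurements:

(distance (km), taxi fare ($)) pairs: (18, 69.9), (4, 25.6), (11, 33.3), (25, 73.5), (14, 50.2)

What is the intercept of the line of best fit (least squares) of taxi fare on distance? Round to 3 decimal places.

n = 5, Σx = 72, Σy = 252.5, Σxy = 4267.2, Σx² = 1282
Sxx = Σx² − (Σx)²/n = 1282 − 1036.8 = 245.2
Sxy = Σxy − (Σx)(Σy)/n = 4267.2 − 3636 = 631.2
b = Sxy/Sxx = 631.2/245.2 = 2.574225
a = ȳ − b·x̄ = 50.5 − 2.574225·14.4 = 13.431158

13.431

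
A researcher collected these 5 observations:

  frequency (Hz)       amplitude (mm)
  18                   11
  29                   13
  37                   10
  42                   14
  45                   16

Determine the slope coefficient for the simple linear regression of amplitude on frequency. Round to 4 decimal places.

n = 5, Σx = 171, Σy = 64, Σxy = 2253, Σx² = 6323
Sxx = Σx² − (Σx)²/n = 6323 − 5848.2 = 474.8
Sxy = Σxy − (Σx)(Σy)/n = 2253 − 2188.8 = 64.2
b = Sxy/Sxx = 64.2/474.8 = 0.135215

0.1352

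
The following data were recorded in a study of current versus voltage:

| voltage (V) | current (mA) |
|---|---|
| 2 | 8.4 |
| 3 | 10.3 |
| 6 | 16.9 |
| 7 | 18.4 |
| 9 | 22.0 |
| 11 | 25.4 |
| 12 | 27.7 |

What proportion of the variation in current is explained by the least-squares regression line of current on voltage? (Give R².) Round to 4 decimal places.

n = 7, Σx = 50, Σy = 129.1, Σxy = 1087.7, Σx² = 444, Σy² = 2697.27
Sxx = Σx² − (Σx)²/n = 444 − 357.142857 = 86.857143
Sxy = Σxy − (Σx)(Σy)/n = 1087.7 − 922.142857 = 165.557143
Syy = Σy² − (Σy)²/n = 2697.27 − 2380.972857 = 316.297143
R² = Sxy²/(Sxx·Syy) = (165.557143)²/(86.857143·316.297143) = 0.997689

0.9977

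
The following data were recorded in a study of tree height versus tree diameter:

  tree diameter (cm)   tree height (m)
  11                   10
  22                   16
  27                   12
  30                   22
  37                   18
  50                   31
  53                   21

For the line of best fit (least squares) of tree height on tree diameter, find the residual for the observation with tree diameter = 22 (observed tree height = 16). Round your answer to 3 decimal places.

n = 7, Σx = 230, Σy = 130, Σxy = 4775, Σx² = 8912
Sxx = Σx² − (Σx)²/n = 8912 − 7557.142857 = 1354.857143
Sxy = Σxy − (Σx)(Σy)/n = 4775 − 4271.428571 = 503.571429
b = Sxy/Sxx = 503.571429/1354.857143 = 0.371679
a = ȳ − b·x̄ = 18.571429 − 0.371679·32.857143 = 6.359131
ŷ(22) = 6.359131 + 0.371679·22 = 14.536061
residual = y − ŷ = 16 − 14.536061 = 1.463939

1.464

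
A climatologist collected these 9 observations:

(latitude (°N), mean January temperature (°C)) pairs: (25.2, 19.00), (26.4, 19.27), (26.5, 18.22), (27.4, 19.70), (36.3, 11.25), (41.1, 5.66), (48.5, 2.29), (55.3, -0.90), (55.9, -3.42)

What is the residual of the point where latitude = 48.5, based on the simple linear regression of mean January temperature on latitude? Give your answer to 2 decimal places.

-0.15

n = 9, Σx = 342.6, Σy = 91.07, Σxy = 2521.256, Σx² = 14327.06
Sxx = Σx² − (Σx)²/n = 14327.06 − 13041.64 = 1285.42
Sxy = Σxy − (Σx)(Σy)/n = 2521.256 − 3466.731333 = -945.475333
b = Sxy/Sxx = -945.475333/1285.42 = -0.735538
a = ȳ − b·x̄ = 10.118889 − (-0.735538)·38.066667 = 38.118371
ŷ(48.5) = 38.118371 + (-0.735538)·48.5 = 2.444775
residual = y − ŷ = 2.29 − 2.444775 = -0.154775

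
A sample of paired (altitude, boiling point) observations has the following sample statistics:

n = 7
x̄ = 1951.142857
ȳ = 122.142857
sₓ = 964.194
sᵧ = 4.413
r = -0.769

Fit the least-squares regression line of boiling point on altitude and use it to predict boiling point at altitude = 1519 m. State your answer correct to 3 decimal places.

b = r · sᵧ/sₓ = -0.769 · 4.413/964.194 = -0.003520
a = ȳ − b·x̄ = 122.142857 − (-0.003520)·1951.142857 = 129.010139
ŷ(1519) = a + b·1519 = 129.010139 + (-0.003520)·1519 = 123.663836

123.664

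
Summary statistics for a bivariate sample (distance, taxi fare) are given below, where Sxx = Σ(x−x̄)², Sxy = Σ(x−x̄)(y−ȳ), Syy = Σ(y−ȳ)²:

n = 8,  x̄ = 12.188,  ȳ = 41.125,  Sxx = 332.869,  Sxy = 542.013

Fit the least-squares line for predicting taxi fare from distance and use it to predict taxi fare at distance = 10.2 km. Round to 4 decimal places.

b = Sxy/Sxx = 542.013/332.869 = 1.628307
a = ȳ − b·x̄ = 41.125 − 1.628307·12.188 = 21.279191
ŷ(10.2) = a + b·10.2 = 21.279191 + 1.628307·10.2 = 37.887925

37.8879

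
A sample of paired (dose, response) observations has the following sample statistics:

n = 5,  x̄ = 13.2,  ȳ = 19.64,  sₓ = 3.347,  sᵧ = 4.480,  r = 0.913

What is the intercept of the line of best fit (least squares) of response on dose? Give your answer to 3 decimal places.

b = r · sᵧ/sₓ = 0.913 · 4.48/3.347 = 1.222062
a = ȳ − b·x̄ = 19.64 − 1.222062·13.2 = 3.508788

3.509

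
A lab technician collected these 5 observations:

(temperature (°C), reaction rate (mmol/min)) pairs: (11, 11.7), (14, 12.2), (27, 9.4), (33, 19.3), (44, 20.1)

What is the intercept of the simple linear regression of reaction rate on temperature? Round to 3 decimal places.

n = 5, Σx = 129, Σy = 72.7, Σxy = 2074.6, Σx² = 4071
Sxx = Σx² − (Σx)²/n = 4071 − 3328.2 = 742.8
Sxy = Σxy − (Σx)(Σy)/n = 2074.6 − 1875.66 = 198.94
b = Sxy/Sxx = 198.94/742.8 = 0.267824
a = ȳ − b·x̄ = 14.54 − 0.267824·25.8 = 7.630129

7.630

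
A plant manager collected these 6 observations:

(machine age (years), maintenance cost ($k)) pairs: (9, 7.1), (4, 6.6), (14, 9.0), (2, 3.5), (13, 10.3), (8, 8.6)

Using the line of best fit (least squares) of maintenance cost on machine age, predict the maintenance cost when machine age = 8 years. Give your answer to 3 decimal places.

7.369

n = 6, Σx = 50, Σy = 45.1, Σxy = 426, Σx² = 530
Sxx = Σx² − (Σx)²/n = 530 − 416.666667 = 113.333333
Sxy = Σxy − (Σx)(Σy)/n = 426 − 375.833333 = 50.166667
b = Sxy/Sxx = 50.166667/113.333333 = 0.442647
a = ȳ − b·x̄ = 7.516667 − 0.442647·8.333333 = 3.827941
ŷ(8) = a + b·8 = 3.827941 + 0.442647·8 = 7.369118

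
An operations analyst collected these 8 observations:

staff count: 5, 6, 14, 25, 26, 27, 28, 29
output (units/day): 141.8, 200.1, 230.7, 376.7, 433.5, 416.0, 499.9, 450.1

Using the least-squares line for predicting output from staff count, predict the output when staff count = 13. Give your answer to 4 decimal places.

n = 8, Σx = 160, Σy = 2748.8, Σxy = 64110, Σx² = 3912
Sxx = Σx² − (Σx)²/n = 3912 − 3200 = 712
Sxy = Σxy − (Σx)(Σy)/n = 64110 − 54976 = 9134
b = Sxy/Sxx = 9134/712 = 12.828652
a = ȳ − b·x̄ = 343.6 − 12.828652·20 = 87.026966
ŷ(13) = a + b·13 = 87.026966 + 12.828652·13 = 253.799438

253.7994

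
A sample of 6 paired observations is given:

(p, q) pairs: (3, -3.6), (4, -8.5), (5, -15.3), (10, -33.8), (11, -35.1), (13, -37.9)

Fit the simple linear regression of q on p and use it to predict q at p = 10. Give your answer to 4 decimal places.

n = 6, Σx = 46, Σy = -134.2, Σxy = -1338.1, Σx² = 440
Sxx = Σx² − (Σx)²/n = 440 − 352.666667 = 87.333333
Sxy = Σxy − (Σx)(Σy)/n = -1338.1 − (-1028.866667) = -309.233333
b = Sxy/Sxx = -309.233333/87.333333 = -3.540840
a = ȳ − b·x̄ = -22.366667 − (-3.540840)·7.666667 = 4.779771
ŷ(10) = a + b·10 = 4.779771 + (-3.540840)·10 = -30.628626

-30.6286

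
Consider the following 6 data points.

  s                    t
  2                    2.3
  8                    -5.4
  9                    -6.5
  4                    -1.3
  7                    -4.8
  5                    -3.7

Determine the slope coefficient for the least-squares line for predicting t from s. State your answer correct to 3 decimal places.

n = 6, Σx = 35, Σy = -19.4, Σxy = -154.4, Σx² = 239
Sxx = Σx² − (Σx)²/n = 239 − 204.166667 = 34.833333
Sxy = Σxy − (Σx)(Σy)/n = -154.4 − (-113.166667) = -41.233333
b = Sxy/Sxx = -41.233333/34.833333 = -1.183732

-1.184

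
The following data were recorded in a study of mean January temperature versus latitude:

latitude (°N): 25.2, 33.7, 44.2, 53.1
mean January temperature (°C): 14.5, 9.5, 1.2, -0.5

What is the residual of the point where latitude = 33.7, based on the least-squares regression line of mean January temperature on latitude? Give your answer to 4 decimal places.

0.2851

n = 4, Σx = 156.2, Σy = 24.7, Σxy = 712.04, Σx² = 6543.98
Sxx = Σx² − (Σx)²/n = 6543.98 − 6099.61 = 444.37
Sxy = Σxy − (Σx)(Σy)/n = 712.04 − 964.535 = -252.495
b = Sxy/Sxx = -252.495/444.37 = -0.568209
a = ȳ − b·x̄ = 6.175 − (-0.568209)·39.05 = 28.363559
ŷ(33.7) = 28.363559 + (-0.568209)·33.7 = 9.214918
residual = y − ŷ = 9.5 − 9.214918 = 0.285082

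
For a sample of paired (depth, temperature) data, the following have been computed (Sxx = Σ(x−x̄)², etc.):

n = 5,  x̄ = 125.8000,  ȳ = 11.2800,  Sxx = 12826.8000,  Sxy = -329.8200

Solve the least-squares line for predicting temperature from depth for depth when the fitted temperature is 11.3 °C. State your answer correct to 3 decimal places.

125.022

b = Sxy/Sxx = -329.82/12826.8 = -0.025713
a = ȳ − b·x̄ = 11.28 − (-0.025713)·125.8 = 14.514739
Set a + b·x = 11.3: x = (11.3 − 14.514739) / (-0.025713) = 125.022194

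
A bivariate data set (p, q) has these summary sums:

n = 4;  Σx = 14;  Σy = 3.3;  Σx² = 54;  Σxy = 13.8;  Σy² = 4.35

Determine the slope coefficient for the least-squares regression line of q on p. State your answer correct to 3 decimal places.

Sxx = Σx² − (Σx)²/n = 54 − 49 = 5
Sxy = Σxy − (Σx)(Σy)/n = 13.8 − 11.55 = 2.25
b = Sxy/Sxx = 2.25/5 = 0.45

0.450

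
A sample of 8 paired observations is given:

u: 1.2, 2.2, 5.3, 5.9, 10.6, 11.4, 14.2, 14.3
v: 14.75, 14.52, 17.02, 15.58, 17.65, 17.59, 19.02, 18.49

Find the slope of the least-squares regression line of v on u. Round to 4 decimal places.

0.3109

n = 8, Σx = 65.1, Σy = 134.62, Σxy = 1153.879, Σx² = 717.63
Sxx = Σx² − (Σx)²/n = 717.63 − 529.75125 = 187.87875
Sxy = Σxy − (Σx)(Σy)/n = 1153.879 − 1095.47025 = 58.40875
b = Sxy/Sxx = 58.40875/187.87875 = 0.310885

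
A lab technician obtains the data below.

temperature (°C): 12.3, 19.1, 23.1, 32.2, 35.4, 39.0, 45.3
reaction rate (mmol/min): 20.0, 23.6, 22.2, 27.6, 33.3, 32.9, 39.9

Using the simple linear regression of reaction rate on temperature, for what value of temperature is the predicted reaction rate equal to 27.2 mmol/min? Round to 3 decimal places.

n = 7, Σx = 206.4, Σy = 199.5, Σxy = 6367.69, Σx² = 6912.8
Sxx = Σx² − (Σx)²/n = 6912.8 − 6085.851429 = 826.948571
Sxy = Σxy − (Σx)(Σy)/n = 6367.69 − 5882.4 = 485.29
b = Sxy/Sxx = 485.29/826.948571 = 0.586844
a = ȳ − b·x̄ = 28.5 − 0.586844·29.485714 = 11.196479
Set a + b·x = 27.2: x = (27.2 − 11.196479) / 0.586844 = 27.270476

27.270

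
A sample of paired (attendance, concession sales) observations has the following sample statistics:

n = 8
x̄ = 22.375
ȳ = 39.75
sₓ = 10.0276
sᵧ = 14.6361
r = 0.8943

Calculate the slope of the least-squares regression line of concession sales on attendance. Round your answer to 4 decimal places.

b = r · sᵧ/sₓ = 0.8943 · 14.6361/10.0276 = 1.305304

1.3053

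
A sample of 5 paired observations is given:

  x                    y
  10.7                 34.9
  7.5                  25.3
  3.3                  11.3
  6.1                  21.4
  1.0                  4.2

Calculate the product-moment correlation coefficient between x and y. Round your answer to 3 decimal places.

0.999

n = 5, Σx = 28.6, Σy = 97.1, Σxy = 735.21, Σx² = 219.84, Σy² = 2461.39
Sxx = Σx² − (Σx)²/n = 219.84 − 163.592 = 56.248
Sxy = Σxy − (Σx)(Σy)/n = 735.21 − 555.412 = 179.798
Syy = Σy² − (Σy)²/n = 2461.39 − 1885.682 = 575.708
r = Sxy/√(Sxx·Syy) = 179.798/√(32382.423584) = 179.798/179.951170 = 0.999149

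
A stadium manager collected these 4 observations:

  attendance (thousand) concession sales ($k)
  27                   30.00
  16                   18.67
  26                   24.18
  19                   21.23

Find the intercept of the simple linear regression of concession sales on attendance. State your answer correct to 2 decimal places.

5.35

n = 4, Σx = 88, Σy = 94.08, Σxy = 2140.77, Σx² = 2022
Sxx = Σx² − (Σx)²/n = 2022 − 1936 = 86
Sxy = Σxy − (Σx)(Σy)/n = 2140.77 − 2069.76 = 71.01
b = Sxy/Sxx = 71.01/86 = 0.825698
a = ȳ − b·x̄ = 23.52 − 0.825698·22 = 5.354651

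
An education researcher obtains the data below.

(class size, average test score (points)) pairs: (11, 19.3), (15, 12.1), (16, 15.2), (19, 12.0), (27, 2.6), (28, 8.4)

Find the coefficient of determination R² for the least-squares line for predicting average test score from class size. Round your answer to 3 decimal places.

n = 6, Σx = 116, Σy = 69.6, Σxy = 1170.4, Σx² = 2476, Σy² = 971.26
Sxx = Σx² − (Σx)²/n = 2476 − 2242.666667 = 233.333333
Sxy = Σxy − (Σx)(Σy)/n = 1170.4 − 1345.6 = -175.2
Syy = Σy² − (Σy)²/n = 971.26 − 807.36 = 163.9
R² = Sxy²/(Sxx·Syy) = (-175.2)²/(233.333333·163.9) = 0.802625

0.803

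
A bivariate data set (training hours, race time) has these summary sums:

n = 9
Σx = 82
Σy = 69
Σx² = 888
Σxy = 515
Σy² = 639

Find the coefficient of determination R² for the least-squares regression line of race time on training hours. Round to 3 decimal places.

Sxx = Σx² − (Σx)²/n = 888 − 747.111111 = 140.888889
Sxy = Σxy − (Σx)(Σy)/n = 515 − 628.666667 = -113.666667
Syy = Σy² − (Σy)²/n = 639 − 529 = 110
R² = Sxy²/(Sxx·Syy) = (-113.666667)²/(140.888889·110) = 0.833675

0.834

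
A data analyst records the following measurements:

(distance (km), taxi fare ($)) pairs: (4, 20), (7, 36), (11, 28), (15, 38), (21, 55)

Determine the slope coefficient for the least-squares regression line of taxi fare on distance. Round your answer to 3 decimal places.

n = 5, Σx = 58, Σy = 177, Σxy = 2365, Σx² = 852
Sxx = Σx² − (Σx)²/n = 852 − 672.8 = 179.2
Sxy = Σxy − (Σx)(Σy)/n = 2365 − 2053.2 = 311.8
b = Sxy/Sxx = 311.8/179.2 = 1.739955

1.740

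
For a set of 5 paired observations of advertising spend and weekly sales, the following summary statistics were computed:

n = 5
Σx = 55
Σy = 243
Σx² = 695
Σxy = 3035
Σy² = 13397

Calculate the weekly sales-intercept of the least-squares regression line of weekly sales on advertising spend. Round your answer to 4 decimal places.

4.3556

Sxx = Σx² − (Σx)²/n = 695 − 605 = 90
Sxy = Σxy − (Σx)(Σy)/n = 3035 − 2673 = 362
b = Sxy/Sxx = 362/90 = 4.022222
a = ȳ − b·x̄ = 48.6 − 4.022222·11 = 4.355556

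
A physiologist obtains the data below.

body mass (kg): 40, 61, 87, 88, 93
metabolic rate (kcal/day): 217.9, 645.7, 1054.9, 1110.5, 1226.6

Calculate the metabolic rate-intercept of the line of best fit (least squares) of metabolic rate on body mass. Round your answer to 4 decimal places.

-502.4745

n = 5, Σx = 369, Σy = 4255.6, Σxy = 351677.8, Σx² = 29283
Sxx = Σx² − (Σx)²/n = 29283 − 27232.2 = 2050.8
Sxy = Σxy − (Σx)(Σy)/n = 351677.8 − 314063.28 = 37614.52
b = Sxy/Sxx = 37614.52/2050.8 = 18.341389
a = ȳ − b·x̄ = 851.12 − 18.341389·73.8 = -502.474488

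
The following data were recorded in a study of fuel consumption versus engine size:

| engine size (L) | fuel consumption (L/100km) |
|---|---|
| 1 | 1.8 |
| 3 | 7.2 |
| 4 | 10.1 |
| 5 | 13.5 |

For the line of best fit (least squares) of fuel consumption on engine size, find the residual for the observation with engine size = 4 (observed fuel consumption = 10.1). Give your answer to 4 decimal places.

n = 4, Σx = 13, Σy = 32.6, Σxy = 131.3, Σx² = 51
Sxx = Σx² − (Σx)²/n = 51 − 42.25 = 8.75
Sxy = Σxy − (Σx)(Σy)/n = 131.3 − 105.95 = 25.35
b = Sxy/Sxx = 25.35/8.75 = 2.897143
a = ȳ − b·x̄ = 8.15 − 2.897143·3.25 = -1.265714
ŷ(4) = -1.265714 + 2.897143·4 = 10.322857
residual = y − ŷ = 10.1 − 10.322857 = -0.222857

-0.2229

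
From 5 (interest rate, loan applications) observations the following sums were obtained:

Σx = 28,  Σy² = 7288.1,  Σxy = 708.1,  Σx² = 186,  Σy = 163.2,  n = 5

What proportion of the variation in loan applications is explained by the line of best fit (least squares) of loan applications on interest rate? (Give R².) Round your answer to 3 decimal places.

0.740

Sxx = Σx² − (Σx)²/n = 186 − 156.8 = 29.2
Sxy = Σxy − (Σx)(Σy)/n = 708.1 − 913.92 = -205.82
Syy = Σy² − (Σy)²/n = 7288.1 − 5326.848 = 1961.252
R² = Sxy²/(Sxx·Syy) = (-205.82)²/(29.2·1961.252) = 0.739706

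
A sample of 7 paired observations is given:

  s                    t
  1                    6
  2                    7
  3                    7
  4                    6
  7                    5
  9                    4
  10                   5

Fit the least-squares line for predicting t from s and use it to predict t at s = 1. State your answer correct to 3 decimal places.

n = 7, Σx = 36, Σy = 40, Σxy = 186, Σx² = 260
Sxx = Σx² − (Σx)²/n = 260 − 185.142857 = 74.857143
Sxy = Σxy − (Σx)(Σy)/n = 186 − 205.714286 = -19.714286
b = Sxy/Sxx = -19.714286/74.857143 = -0.263359
a = ȳ − b·x̄ = 5.714286 − (-0.263359)·5.142857 = 7.068702
ŷ(1) = a + b·1 = 7.068702 + (-0.263359)·1 = 6.805344

6.805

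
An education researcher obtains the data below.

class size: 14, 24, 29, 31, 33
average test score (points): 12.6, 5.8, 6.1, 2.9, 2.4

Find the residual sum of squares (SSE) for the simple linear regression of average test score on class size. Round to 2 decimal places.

n = 5, Σx = 131, Σy = 29.8, Σxy = 661.6, Σx² = 3663, Σy² = 243.78
Sxx = Σx² − (Σx)²/n = 3663 − 3432.2 = 230.8
Sxy = Σxy − (Σx)(Σy)/n = 661.6 − 780.76 = -119.16
Syy = Σy² − (Σy)²/n = 243.78 − 177.608 = 66.172
b = Sxy/Sxx = -119.16/230.8 = -0.516291
SSE = Syy − b·Sxy = 66.172 − (-0.516291)·(-119.16) = 4.650745

4.65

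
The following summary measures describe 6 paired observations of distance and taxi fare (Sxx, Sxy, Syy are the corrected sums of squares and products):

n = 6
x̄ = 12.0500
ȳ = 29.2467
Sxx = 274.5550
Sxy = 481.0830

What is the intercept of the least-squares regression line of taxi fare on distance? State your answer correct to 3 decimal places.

8.132

b = Sxy/Sxx = 481.083/274.555 = 1.752228
a = ȳ − b·x̄ = 29.2467 − 1.752228·12.05 = 8.132351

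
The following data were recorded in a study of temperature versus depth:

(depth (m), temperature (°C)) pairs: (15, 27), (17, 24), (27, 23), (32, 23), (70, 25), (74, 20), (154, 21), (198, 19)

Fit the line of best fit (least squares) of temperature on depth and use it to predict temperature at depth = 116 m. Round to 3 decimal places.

n = 8, Σx = 587, Σy = 182, Σxy = 12396, Σx² = 75563
Sxx = Σx² − (Σx)²/n = 75563 − 43071.125 = 32491.875
Sxy = Σxy − (Σx)(Σy)/n = 12396 − 13354.25 = -958.25
b = Sxy/Sxx = -958.25/32491.875 = -0.029492
a = ȳ − b·x̄ = 22.75 − (-0.029492)·73.375 = 24.913975
ŷ(116) = a + b·116 = 24.913975 + (-0.029492)·116 = 21.492904

21.493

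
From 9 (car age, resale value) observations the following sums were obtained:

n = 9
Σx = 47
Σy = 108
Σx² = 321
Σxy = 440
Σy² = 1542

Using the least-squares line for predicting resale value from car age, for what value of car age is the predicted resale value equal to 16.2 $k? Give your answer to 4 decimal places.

Sxx = Σx² − (Σx)²/n = 321 − 245.444444 = 75.555556
Sxy = Σxy − (Σx)(Σy)/n = 440 − 564 = -124
b = Sxy/Sxx = -124/75.555556 = -1.641176
a = ȳ − b·x̄ = 12 − (-1.641176)·5.222222 = 20.570588
Set a + b·x = 16.2: x = (16.2 − 20.570588) / (-1.641176) = 2.663082

2.6631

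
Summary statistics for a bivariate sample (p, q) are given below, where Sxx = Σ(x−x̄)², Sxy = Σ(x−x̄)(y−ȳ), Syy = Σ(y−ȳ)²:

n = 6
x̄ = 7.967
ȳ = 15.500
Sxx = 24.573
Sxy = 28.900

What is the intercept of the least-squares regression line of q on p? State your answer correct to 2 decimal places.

b = Sxy/Sxx = 28.9/24.573 = 1.176088
a = ȳ − b·x̄ = 15.5 − 1.176088·7.967 = 6.130110

6.13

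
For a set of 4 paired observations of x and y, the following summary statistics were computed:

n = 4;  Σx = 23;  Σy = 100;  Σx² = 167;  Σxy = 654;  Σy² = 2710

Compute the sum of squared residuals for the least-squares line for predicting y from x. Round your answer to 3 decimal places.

Sxx = Σx² − (Σx)²/n = 167 − 132.25 = 34.75
Sxy = Σxy − (Σx)(Σy)/n = 654 − 575 = 79
Syy = Σy² − (Σy)²/n = 2710 − 2500 = 210
b = Sxy/Sxx = 79/34.75 = 2.273381
SSE = Syy − b·Sxy = 210 − 2.273381·79 = 30.402878

30.403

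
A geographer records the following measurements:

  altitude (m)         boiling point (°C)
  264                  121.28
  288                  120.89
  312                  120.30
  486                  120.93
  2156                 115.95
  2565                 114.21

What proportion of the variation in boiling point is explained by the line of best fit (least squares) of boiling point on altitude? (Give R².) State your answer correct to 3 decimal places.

0.981

n = 6, Σx = 6071, Σy = 713.56, Σxy = 706076.67, Σx² = 11713741, Σy² = 84907.712
Sxx = Σx² − (Σx)²/n = 11713741 − 6142840.166667 = 5570900.833333
Sxy = Σxy − (Σx)(Σy)/n = 706076.67 − 722003.793333 = -15927.123333
Syy = Σy² − (Σy)²/n = 84907.712 − 84861.312267 = 46.399733
R² = Sxy²/(Sxx·Syy) = (-15927.123333)²/(5570900.833333·46.399733) = 0.981372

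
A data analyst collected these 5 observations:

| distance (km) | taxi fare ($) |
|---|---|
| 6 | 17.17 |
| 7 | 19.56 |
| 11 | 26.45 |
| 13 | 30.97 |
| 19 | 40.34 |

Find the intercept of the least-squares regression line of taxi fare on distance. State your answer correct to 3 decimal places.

n = 5, Σx = 56, Σy = 134.49, Σxy = 1699.96, Σx² = 736
Sxx = Σx² − (Σx)²/n = 736 − 627.2 = 108.8
Sxy = Σxy − (Σx)(Σy)/n = 1699.96 − 1506.288 = 193.672
b = Sxy/Sxx = 193.672/108.8 = 1.780074
a = ȳ − b·x̄ = 26.898 − 1.780074·11.2 = 6.961176

6.961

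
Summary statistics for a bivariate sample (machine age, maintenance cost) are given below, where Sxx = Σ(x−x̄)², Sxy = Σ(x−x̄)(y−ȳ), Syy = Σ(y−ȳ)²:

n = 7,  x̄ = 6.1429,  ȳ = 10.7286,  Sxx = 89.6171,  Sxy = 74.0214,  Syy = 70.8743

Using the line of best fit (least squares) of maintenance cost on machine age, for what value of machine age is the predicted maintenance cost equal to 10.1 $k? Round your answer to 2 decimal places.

b = Sxy/Sxx = 74.0214/89.6171 = 0.825974
a = ȳ − b·x̄ = 10.7286 − 0.825974·6.1429 = 5.654724
Set a + b·x = 10.1: x = (10.1 − 5.654724) / 0.825974 = 5.381859

5.38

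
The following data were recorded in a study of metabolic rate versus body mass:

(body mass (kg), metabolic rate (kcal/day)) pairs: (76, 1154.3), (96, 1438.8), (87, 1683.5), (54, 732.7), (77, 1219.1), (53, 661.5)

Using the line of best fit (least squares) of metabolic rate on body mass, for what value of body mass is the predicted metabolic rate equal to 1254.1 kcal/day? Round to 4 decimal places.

n = 6, Σx = 443, Σy = 6889.9, Σxy = 540812.1, Σx² = 34215
Sxx = Σx² − (Σx)²/n = 34215 − 32708.166667 = 1506.833333
Sxy = Σxy − (Σx)(Σy)/n = 540812.1 − 508704.283333 = 32107.816667
b = Sxy/Sxx = 32107.816667/1506.833333 = 21.308141
a = ȳ − b·x̄ = 1148.316667 − 21.308141·73.833333 = -424.934388
Set a + b·x = 1254.1: x = (1254.1 − (-424.934388)) / 21.308141 = 78.797790

78.7978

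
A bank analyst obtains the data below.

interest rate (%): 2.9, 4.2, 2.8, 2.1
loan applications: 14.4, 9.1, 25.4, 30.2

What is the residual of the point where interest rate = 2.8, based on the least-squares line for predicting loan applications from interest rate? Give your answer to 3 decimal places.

n = 4, Σx = 12, Σy = 79.1, Σxy = 214.52, Σx² = 38.3
Sxx = Σx² − (Σx)²/n = 38.3 − 36 = 2.3
Sxy = Σxy − (Σx)(Σy)/n = 214.52 − 237.3 = -22.78
b = Sxy/Sxx = -22.78/2.3 = -9.904348
a = ȳ − b·x̄ = 19.775 − (-9.904348)·3 = 49.488043
ŷ(2.8) = 49.488043 + (-9.904348)·2.8 = 21.755870
residual = y − ŷ = 25.4 − 21.755870 = 3.644130

3.644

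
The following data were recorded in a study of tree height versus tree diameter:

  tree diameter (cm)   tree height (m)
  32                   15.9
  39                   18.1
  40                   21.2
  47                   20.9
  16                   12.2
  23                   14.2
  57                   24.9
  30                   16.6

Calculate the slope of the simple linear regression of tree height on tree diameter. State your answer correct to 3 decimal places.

n = 8, Σx = 284, Σy = 144, Σxy = 5484.1, Σx² = 11288
Sxx = Σx² − (Σx)²/n = 11288 − 10082 = 1206
Sxy = Σxy − (Σx)(Σy)/n = 5484.1 − 5112 = 372.1
b = Sxy/Sxx = 372.1/1206 = 0.308541

0.309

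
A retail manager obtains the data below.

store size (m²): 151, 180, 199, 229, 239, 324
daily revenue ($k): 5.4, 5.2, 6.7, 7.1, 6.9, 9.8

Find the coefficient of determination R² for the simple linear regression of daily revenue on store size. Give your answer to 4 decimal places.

0.9339

n = 6, Σx = 1322, Σy = 41.1, Σxy = 9534.9, Σx² = 309340, Σy² = 295.15
Sxx = Σx² − (Σx)²/n = 309340 − 291280.666667 = 18059.333333
Sxy = Σxy − (Σx)(Σy)/n = 9534.9 − 9055.7 = 479.2
Syy = Σy² − (Σy)²/n = 295.15 − 281.535 = 13.615
R² = Sxy²/(Sxx·Syy) = (479.2)²/(18059.333333·13.615) = 0.933930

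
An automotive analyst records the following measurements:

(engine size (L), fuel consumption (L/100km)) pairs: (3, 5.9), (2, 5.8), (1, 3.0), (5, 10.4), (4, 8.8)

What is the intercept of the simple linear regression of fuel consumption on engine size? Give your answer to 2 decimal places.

1.44

n = 5, Σx = 15, Σy = 33.9, Σxy = 119.5, Σx² = 55
Sxx = Σx² − (Σx)²/n = 55 − 45 = 10
Sxy = Σxy − (Σx)(Σy)/n = 119.5 − 101.7 = 17.8
b = Sxy/Sxx = 17.8/10 = 1.78
a = ȳ − b·x̄ = 6.78 − 1.78·3 = 1.44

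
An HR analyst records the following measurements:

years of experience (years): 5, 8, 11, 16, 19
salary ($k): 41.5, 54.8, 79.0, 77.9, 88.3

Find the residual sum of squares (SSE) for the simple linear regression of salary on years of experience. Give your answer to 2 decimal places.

n = 5, Σx = 59, Σy = 341.5, Σxy = 4439, Σx² = 827, Σy² = 24831.59
Sxx = Σx² − (Σx)²/n = 827 − 696.2 = 130.8
Sxy = Σxy − (Σx)(Σy)/n = 4439 − 4029.7 = 409.3
Syy = Σy² − (Σy)²/n = 24831.59 − 23324.45 = 1507.14
b = Sxy/Sxx = 409.3/130.8 = 3.129205
SSE = Syy − b·Sxy = 1507.14 − 3.129205·409.3 = 226.356437

226.36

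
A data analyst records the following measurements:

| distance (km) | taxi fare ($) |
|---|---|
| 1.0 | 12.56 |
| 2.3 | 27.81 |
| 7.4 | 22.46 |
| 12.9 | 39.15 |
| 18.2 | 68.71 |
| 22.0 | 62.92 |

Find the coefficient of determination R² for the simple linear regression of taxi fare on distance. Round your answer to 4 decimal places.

0.8681

n = 6, Σx = 63.8, Σy = 233.61, Σxy = 3382.524, Σx² = 1042.7, Σy² = 11648.3143
Sxx = Σx² − (Σx)²/n = 1042.7 − 678.406667 = 364.293333
Sxy = Σxy − (Σx)(Σy)/n = 3382.524 − 2484.053 = 898.471
Syy = Σy² − (Σy)²/n = 11648.3143 − 9095.60535 = 2552.70895
R² = Sxy²/(Sxx·Syy) = (898.471)²/(364.293333·2552.70895) = 0.868072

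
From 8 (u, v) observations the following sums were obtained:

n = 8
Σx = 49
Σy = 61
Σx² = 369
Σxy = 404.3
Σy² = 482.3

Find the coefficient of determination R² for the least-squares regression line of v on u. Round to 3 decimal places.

Sxx = Σx² − (Σx)²/n = 369 − 300.125 = 68.875
Sxy = Σxy − (Σx)(Σy)/n = 404.3 − 373.625 = 30.675
Syy = Σy² − (Σy)²/n = 482.3 − 465.125 = 17.175
R² = Sxy²/(Sxx·Syy) = (30.675)²/(68.875·17.175) = 0.795446

0.795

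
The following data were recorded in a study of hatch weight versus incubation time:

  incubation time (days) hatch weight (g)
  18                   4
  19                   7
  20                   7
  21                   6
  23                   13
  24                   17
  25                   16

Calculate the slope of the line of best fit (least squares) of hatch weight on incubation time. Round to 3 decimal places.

1.870

n = 7, Σx = 150, Σy = 70, Σxy = 1578, Σx² = 3256
Sxx = Σx² − (Σx)²/n = 3256 − 3214.285714 = 41.714286
Sxy = Σxy − (Σx)(Σy)/n = 1578 − 1500 = 78
b = Sxy/Sxx = 78/41.714286 = 1.869863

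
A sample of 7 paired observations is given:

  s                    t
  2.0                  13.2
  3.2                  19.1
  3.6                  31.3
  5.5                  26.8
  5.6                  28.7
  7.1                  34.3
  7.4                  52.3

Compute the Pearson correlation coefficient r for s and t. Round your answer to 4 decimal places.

0.8417

n = 7, Σx = 34.4, Σy = 205.7, Σxy = 1138.87, Σx² = 193.98, Σy² = 6972.45
Sxx = Σx² − (Σx)²/n = 193.98 − 169.051429 = 24.928571
Sxy = Σxy − (Σx)(Σy)/n = 1138.87 − 1010.868571 = 128.001429
Syy = Σy² − (Σy)²/n = 6972.45 − 6044.641429 = 927.808571
r = Sxy/√(Sxx·Syy) = 128.001429/√(23128.942245) = 128.001429/152.082025 = 0.841660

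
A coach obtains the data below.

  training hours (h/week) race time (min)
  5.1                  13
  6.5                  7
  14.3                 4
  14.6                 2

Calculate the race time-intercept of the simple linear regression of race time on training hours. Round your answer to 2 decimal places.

15.18

n = 4, Σx = 40.5, Σy = 26, Σxy = 198.2, Σx² = 485.91
Sxx = Σx² − (Σx)²/n = 485.91 − 410.0625 = 75.8475
Sxy = Σxy − (Σx)(Σy)/n = 198.2 − 263.25 = -65.05
b = Sxy/Sxx = -65.05/75.8475 = -0.857642
a = ȳ − b·x̄ = 6.5 − (-0.857642)·10.125 = 15.183625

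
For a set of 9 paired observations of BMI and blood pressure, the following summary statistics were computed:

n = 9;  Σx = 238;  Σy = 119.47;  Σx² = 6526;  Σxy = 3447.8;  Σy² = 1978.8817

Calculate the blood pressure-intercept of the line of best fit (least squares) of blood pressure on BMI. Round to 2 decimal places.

Sxx = Σx² − (Σx)²/n = 6526 − 6293.777778 = 232.222222
Sxy = Σxy − (Σx)(Σy)/n = 3447.8 − 3159.317778 = 288.482222
b = Sxy/Sxx = 288.482222/232.222222 = 1.242268
a = ȳ − b·x̄ = 13.274444 − 1.242268·26.444444 = -19.576641

-19.58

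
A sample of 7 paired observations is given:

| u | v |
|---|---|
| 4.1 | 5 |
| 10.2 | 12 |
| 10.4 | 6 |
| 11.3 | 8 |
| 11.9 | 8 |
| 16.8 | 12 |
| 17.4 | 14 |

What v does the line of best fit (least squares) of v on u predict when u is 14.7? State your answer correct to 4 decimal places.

11.1057

n = 7, Σx = 82.1, Σy = 65, Σxy = 836.1, Σx² = 1083.31
Sxx = Σx² − (Σx)²/n = 1083.31 − 962.915714 = 120.394286
Sxy = Σxy − (Σx)(Σy)/n = 836.1 − 762.357143 = 73.742857
b = Sxy/Sxx = 73.742857/120.394286 = 0.612511
a = ȳ − b·x̄ = 9.285714 − 0.612511·11.728571 = 2.101832
ŷ(14.7) = a + b·14.7 = 2.101832 + 0.612511·14.7 = 11.105748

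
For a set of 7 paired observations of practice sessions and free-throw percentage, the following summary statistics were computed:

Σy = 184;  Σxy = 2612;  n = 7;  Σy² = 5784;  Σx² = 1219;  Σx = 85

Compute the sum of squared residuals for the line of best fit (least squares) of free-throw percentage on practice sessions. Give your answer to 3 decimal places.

183.914

Sxx = Σx² − (Σx)²/n = 1219 − 1032.142857 = 186.857143
Sxy = Σxy − (Σx)(Σy)/n = 2612 − 2234.285714 = 377.714286
Syy = Σy² − (Σy)²/n = 5784 − 4836.571429 = 947.428571
b = Sxy/Sxx = 377.714286/186.857143 = 2.021407
SSE = Syy − b·Sxy = 947.428571 − 2.021407·377.714286 = 183.914373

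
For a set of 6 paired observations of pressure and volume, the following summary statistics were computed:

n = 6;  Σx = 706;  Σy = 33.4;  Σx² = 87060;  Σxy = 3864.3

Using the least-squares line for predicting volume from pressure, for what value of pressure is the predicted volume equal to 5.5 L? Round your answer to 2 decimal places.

Sxx = Σx² − (Σx)²/n = 87060 − 83072.666667 = 3987.333333
Sxy = Σxy − (Σx)(Σy)/n = 3864.3 − 3930.066667 = -65.766667
b = Sxy/Sxx = -65.766667/3987.333333 = -0.016494
a = ȳ − b·x̄ = 5.566667 − (-0.016494)·117.666667 = 7.507449
Set a + b·x = 5.5: x = (5.5 − 7.507449) / (-0.016494) = 121.708566

121.71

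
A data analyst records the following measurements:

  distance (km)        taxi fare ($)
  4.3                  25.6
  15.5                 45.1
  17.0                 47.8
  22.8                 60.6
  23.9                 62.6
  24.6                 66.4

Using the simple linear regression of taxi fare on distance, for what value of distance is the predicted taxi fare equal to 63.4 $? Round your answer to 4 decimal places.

n = 6, Σx = 108.1, Σy = 308.1, Σxy = 6132.99, Σx² = 2243.95
Sxx = Σx² − (Σx)²/n = 2243.95 − 1947.601667 = 296.348333
Sxy = Σxy − (Σx)(Σy)/n = 6132.99 − 5550.935 = 582.055
b = Sxy/Sxx = 582.055/296.348333 = 1.964091
a = ȳ − b·x̄ = 51.35 − 1.964091·18.016667 = 15.963633
Set a + b·x = 63.4: x = (63.4 − 15.963633) / 1.964091 = 24.151821

24.1518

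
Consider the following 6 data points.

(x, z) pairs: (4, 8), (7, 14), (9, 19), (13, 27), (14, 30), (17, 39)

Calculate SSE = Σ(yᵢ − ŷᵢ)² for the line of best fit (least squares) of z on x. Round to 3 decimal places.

4.537

n = 6, Σx = 64, Σy = 137, Σxy = 1735, Σx² = 800, Σy² = 3771
Sxx = Σx² − (Σx)²/n = 800 − 682.666667 = 117.333333
Sxy = Σxy − (Σx)(Σy)/n = 1735 − 1461.333333 = 273.666667
Syy = Σy² − (Σy)²/n = 3771 − 3128.166667 = 642.833333
b = Sxy/Sxx = 273.666667/117.333333 = 2.332386
SSE = Syy − b·Sxy = 642.833333 − 2.332386·273.666667 = 4.536932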